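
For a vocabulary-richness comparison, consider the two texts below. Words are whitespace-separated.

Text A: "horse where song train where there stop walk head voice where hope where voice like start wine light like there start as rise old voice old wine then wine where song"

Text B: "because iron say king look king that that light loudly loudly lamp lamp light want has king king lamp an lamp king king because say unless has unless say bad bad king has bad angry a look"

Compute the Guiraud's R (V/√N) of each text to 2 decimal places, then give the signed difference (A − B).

A: V=18, N=31, R=3.23
B: V=16, N=37, R=2.63
Difference = 3.23 − 2.63 = 0.60

0.60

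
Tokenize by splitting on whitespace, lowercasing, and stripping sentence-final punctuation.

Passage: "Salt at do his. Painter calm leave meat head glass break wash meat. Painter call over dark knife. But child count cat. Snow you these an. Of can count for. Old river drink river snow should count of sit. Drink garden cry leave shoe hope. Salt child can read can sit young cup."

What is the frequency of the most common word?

Frequencies: count:3, can:3, salt:2, painter:2, leave:2, meat:2, child:2, snow:2, of:2, river:2, drink:2, sit:2, at:1, do:1, his:1, calm:1, head:1, glass:1, break:1, wash:1, … (19 more, each freq 1)
Most common: 'count' with frequency 3.

3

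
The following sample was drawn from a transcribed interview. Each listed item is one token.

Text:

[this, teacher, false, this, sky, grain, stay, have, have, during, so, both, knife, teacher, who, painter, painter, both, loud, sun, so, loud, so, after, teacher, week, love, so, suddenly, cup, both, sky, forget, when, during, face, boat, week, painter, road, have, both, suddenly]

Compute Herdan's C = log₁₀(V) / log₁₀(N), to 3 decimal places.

N = 43, V = 25.
log₁₀(V) = 1.397940, log₁₀(N) = 1.633468
C = 1.397940 / 1.633468 = 0.856

0.856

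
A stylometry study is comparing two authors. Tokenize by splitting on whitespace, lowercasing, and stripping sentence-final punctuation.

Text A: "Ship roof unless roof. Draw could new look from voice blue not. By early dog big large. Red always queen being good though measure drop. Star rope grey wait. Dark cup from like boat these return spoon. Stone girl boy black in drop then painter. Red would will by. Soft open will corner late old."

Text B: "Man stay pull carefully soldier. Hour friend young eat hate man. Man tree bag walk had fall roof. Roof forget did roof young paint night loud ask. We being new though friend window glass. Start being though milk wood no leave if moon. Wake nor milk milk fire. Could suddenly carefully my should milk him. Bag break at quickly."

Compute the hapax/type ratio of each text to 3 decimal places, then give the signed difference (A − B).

0.074

A: hapax=43, V=49, ratio=0.878
B: hapax=37, V=46, ratio=0.804
Difference = 0.878 − 0.804 = 0.074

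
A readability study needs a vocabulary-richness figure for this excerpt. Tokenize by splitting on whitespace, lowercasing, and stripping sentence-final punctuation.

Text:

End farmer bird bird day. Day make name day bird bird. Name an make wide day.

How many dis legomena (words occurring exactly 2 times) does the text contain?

Frequencies: bird:4, day:4, make:2, name:2, end:1, farmer:1, an:1, wide:1
Words with frequency 2: make, name

2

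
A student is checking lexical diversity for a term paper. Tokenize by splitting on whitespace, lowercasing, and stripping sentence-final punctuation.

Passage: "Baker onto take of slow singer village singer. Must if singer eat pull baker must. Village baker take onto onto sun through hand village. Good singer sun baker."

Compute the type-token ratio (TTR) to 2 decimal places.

0.54

N = 28 tokens, V = 15 types.
TTR = V / N = 15 / 28 = 0.54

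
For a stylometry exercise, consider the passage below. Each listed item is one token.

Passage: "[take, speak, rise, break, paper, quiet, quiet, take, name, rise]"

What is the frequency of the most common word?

2

Frequencies: take:2, rise:2, quiet:2, speak:1, break:1, paper:1, name:1
Most common: 'take' with frequency 2.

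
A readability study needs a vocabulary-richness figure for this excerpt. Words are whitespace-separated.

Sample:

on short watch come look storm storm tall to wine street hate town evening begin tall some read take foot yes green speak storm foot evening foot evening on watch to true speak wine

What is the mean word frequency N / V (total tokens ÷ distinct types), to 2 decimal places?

1.55

N = 34 tokens, V = 22 types.
Mean frequency = N / V = 34 / 22 = 1.55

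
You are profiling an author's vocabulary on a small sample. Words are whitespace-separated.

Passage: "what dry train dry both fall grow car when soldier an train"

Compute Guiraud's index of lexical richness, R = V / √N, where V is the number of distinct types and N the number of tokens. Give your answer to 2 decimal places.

2.89

N = 12, V = 10.
√N = 3.464102
R = 10 / 3.464102 = 2.89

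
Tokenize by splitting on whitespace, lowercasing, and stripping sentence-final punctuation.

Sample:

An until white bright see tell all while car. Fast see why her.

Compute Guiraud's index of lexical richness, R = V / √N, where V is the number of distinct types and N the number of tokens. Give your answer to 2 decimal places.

3.33

N = 13, V = 12.
√N = 3.605551
R = 12 / 3.605551 = 3.33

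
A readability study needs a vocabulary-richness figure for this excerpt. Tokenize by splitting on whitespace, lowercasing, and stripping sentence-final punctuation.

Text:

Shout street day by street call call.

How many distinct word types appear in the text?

Distinct types: {by, call, day, shout, street}
V = 5

5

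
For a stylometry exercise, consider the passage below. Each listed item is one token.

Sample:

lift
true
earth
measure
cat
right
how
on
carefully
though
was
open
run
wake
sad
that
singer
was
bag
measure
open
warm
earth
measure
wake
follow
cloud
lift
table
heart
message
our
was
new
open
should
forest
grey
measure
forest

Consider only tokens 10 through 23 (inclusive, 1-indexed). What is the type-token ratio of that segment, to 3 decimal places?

0.857

Segment tokens 10–23: though, was, open, run, wake, sad, that, singer, was, bag, measure, open, warm, earth
Segment N = 14, segment V = 12.
TTR = 12 / 14 = 0.857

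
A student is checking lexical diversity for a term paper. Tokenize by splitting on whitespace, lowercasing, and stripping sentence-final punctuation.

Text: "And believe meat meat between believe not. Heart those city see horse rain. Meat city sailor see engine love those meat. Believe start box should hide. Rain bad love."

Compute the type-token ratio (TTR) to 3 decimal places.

N = 29 tokens, V = 19 types.
TTR = V / N = 19 / 29 = 0.655

0.655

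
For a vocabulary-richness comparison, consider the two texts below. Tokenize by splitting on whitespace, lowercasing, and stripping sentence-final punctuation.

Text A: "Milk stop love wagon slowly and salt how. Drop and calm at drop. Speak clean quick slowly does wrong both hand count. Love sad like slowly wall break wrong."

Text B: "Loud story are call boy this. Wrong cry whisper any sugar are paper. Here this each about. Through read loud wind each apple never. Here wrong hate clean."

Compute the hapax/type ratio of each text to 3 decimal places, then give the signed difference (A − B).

A: hapax=18, V=23, ratio=0.783
B: hapax=16, V=22, ratio=0.727
Difference = 0.783 − 0.727 = 0.056

0.056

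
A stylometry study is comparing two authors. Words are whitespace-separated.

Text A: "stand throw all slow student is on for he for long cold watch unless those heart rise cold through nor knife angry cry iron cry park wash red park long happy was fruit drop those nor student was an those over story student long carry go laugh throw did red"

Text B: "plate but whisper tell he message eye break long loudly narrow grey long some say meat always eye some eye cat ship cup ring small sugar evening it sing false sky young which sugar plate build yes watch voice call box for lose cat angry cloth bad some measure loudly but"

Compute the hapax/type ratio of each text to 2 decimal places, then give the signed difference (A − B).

A: hapax=25, V=36, ratio=0.69
B: hapax=33, V=41, ratio=0.80
Difference = 0.69 − 0.80 = -0.11

-0.11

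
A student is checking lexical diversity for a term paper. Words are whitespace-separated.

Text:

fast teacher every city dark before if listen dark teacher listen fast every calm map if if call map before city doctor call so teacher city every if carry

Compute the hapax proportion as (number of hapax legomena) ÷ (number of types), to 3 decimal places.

Frequencies: if:4, teacher:3, every:3, city:3, fast:2, dark:2, before:2, listen:2, map:2, call:2, calm:1, doctor:1, so:1, carry:1
Hapax count = 4; type count = 14.
Ratio = 4 / 14 = 0.286

0.286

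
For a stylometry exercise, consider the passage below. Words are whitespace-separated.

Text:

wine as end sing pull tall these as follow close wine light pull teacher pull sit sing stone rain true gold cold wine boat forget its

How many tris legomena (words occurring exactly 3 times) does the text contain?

Frequencies: wine:3, pull:3, as:2, sing:2, end:1, tall:1, these:1, follow:1, close:1, light:1, teacher:1, sit:1, stone:1, rain:1, true:1, gold:1, cold:1, boat:1, forget:1, its:1
Words with frequency 3: pull, wine

2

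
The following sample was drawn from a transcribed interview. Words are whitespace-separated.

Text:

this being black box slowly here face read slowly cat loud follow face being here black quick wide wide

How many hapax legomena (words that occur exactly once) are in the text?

Frequencies: being:2, black:2, slowly:2, here:2, face:2, wide:2, this:1, box:1, read:1, cat:1, loud:1, follow:1, quick:1
Hapax (freq=1): box, cat, follow, loud, quick, read, this

7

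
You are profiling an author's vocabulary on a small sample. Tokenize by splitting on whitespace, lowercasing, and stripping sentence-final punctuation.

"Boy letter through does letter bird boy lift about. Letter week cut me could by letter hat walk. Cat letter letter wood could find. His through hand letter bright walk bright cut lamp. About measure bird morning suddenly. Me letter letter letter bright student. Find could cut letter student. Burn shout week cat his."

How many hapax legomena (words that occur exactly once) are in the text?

12

Frequencies: letter:11, cut:3, could:3, bright:3, boy:2, through:2, bird:2, about:2, week:2, me:2, walk:2, cat:2, find:2, his:2, student:2, does:1, lift:1, by:1, hat:1, wood:1, … (7 more, each freq 1)
Hapax (freq=1): burn, by, does, hand, hat, lamp, lift, measure, morning, shout, suddenly, wood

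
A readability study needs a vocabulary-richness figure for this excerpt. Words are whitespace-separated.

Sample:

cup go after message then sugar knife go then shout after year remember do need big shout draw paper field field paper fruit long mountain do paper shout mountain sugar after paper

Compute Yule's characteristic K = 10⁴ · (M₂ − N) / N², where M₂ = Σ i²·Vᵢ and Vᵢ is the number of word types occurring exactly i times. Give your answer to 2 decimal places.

Frequencies: paper:4, after:3, shout:3, go:2, then:2, sugar:2, do:2, field:2, mountain:2, cup:1, message:1, knife:1, year:1, remember:1, need:1, big:1, draw:1, fruit:1, long:1
N = 32. Frequency spectrum: V_1=10, V_2=6, V_3=2, V_4=1
M₂ = 1²·10 + 2²·6 + 3²·2 + 4²·1 = 68
K = 10000 × (68 − 32) / 32² = 351.56

351.56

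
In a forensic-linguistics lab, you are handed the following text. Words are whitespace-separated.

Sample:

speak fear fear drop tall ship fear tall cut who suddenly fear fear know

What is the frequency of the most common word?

5

Frequencies: fear:5, tall:2, speak:1, drop:1, ship:1, cut:1, who:1, suddenly:1, know:1
Most common: 'fear' with frequency 5.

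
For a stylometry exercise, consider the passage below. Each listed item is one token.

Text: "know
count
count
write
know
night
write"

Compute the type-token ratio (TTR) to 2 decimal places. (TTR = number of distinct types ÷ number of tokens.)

0.57

N = 7 tokens, V = 4 types.
TTR = V / N = 4 / 7 = 0.57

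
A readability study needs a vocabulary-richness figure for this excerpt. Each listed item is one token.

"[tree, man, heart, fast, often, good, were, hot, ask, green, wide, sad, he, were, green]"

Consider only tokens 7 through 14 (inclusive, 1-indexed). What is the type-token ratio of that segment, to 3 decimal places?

Segment tokens 7–14: were, hot, ask, green, wide, sad, he, were
Segment N = 8, segment V = 7.
TTR = 7 / 8 = 0.875

0.875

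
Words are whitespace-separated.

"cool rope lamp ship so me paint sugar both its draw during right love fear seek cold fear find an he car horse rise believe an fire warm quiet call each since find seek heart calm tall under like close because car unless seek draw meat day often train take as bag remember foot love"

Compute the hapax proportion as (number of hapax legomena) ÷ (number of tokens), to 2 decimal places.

0.73

Frequencies: seek:3, draw:2, love:2, fear:2, find:2, an:2, car:2, cool:1, rope:1, lamp:1, ship:1, so:1, me:1, paint:1, sugar:1, both:1, its:1, during:1, right:1, cold:1, … (27 more, each freq 1)
Hapax count = 40; token count = 55.
Ratio = 40 / 55 = 0.73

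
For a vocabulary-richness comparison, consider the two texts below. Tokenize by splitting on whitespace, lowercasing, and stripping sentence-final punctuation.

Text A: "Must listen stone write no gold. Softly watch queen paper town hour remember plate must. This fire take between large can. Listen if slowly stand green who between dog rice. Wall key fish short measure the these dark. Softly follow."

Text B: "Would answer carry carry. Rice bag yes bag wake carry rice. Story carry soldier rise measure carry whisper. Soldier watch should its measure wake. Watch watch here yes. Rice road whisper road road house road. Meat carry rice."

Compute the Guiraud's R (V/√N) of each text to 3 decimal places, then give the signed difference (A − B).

A: V=36, N=40, R=5.692
B: V=19, N=38, R=3.082
Difference = 5.692 − 3.082 = 2.610

2.610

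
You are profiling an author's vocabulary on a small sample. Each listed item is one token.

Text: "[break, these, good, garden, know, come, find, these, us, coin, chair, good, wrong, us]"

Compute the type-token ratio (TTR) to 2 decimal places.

N = 14 tokens, V = 11 types.
TTR = V / N = 11 / 14 = 0.79

0.79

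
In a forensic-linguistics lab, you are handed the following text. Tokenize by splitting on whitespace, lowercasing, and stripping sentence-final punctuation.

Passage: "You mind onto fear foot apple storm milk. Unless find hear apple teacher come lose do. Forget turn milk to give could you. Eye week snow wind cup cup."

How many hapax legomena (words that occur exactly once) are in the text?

21

Frequencies: you:2, apple:2, milk:2, cup:2, mind:1, onto:1, fear:1, foot:1, storm:1, unless:1, find:1, hear:1, teacher:1, come:1, lose:1, do:1, forget:1, turn:1, to:1, give:1, … (5 more, each freq 1)
Hapax (freq=1): come, could, do, eye, fear, find, foot, forget, give, hear, lose, mind, onto, snow, storm, teacher, to, turn, unless, week, wind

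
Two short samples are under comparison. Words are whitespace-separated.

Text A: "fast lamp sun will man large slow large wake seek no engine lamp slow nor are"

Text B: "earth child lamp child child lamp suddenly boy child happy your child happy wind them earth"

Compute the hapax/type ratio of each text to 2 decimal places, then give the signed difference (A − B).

A: hapax=10, V=13, ratio=0.77
B: hapax=5, V=9, ratio=0.56
Difference = 0.77 − 0.56 = 0.21

0.21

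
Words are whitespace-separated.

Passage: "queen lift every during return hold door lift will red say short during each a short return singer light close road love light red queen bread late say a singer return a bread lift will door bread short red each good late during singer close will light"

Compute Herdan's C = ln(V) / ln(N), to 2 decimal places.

N = 47, V = 21.
ln(V) = 3.044522, ln(N) = 3.850148
C = 3.044522 / 3.850148 = 0.79

0.79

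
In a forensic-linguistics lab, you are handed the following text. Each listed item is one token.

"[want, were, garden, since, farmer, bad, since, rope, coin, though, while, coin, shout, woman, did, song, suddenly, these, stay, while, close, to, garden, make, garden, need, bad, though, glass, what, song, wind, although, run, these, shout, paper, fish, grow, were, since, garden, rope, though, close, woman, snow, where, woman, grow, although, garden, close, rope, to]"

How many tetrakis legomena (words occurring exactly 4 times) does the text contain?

Frequencies: garden:5, since:3, rope:3, though:3, woman:3, close:3, were:2, bad:2, coin:2, while:2, shout:2, song:2, these:2, to:2, although:2, grow:2, want:1, farmer:1, did:1, suddenly:1, … (11 more, each freq 1)
Words with frequency 4: (none)

0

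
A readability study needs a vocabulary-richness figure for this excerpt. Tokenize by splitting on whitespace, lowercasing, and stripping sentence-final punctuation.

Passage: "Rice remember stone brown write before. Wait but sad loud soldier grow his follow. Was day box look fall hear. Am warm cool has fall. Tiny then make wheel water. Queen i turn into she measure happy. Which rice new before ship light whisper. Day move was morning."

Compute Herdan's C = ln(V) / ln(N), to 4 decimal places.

N = 48, V = 43.
ln(V) = 3.761200, ln(N) = 3.871201
C = 3.761200 / 3.871201 = 0.9716

0.9716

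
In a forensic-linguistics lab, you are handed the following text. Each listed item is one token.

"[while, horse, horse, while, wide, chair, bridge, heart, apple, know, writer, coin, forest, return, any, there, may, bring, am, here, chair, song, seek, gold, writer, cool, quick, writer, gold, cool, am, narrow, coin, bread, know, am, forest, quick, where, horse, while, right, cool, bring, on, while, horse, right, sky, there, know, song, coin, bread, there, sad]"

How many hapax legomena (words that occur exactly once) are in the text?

14

Frequencies: while:4, horse:4, know:3, writer:3, coin:3, there:3, am:3, cool:3, chair:2, forest:2, bring:2, song:2, gold:2, quick:2, bread:2, right:2, wide:1, bridge:1, heart:1, apple:1, … (10 more, each freq 1)
Hapax (freq=1): any, apple, bridge, heart, here, may, narrow, on, return, sad, seek, sky, where, wide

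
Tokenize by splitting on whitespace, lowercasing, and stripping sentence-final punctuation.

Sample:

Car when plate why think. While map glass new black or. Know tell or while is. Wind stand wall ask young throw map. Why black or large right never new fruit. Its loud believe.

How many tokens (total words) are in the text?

34

Tokens: car, when, plate, why, think, while, map, glass, new, black, or, know, tell, or, while, is, wind, stand, wall, ask, young, throw, map, why, black, or, large, right, never, new, fruit, its, loud, believe
N = 34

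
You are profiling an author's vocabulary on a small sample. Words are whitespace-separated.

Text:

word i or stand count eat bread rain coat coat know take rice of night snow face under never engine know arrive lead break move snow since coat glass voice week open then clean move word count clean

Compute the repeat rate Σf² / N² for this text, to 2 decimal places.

Frequencies: coat:3, word:2, count:2, know:2, snow:2, move:2, clean:2, i:1, or:1, stand:1, eat:1, bread:1, rain:1, take:1, rice:1, of:1, night:1, face:1, under:1, never:1, … (10 more, each freq 1)
Σf² = 56; N² = 1444
Repeat rate = 56 / 1444 = 0.04

0.04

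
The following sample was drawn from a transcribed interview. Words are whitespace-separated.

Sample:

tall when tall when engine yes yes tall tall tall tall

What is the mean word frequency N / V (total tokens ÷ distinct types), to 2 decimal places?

N = 11 tokens, V = 4 types.
Mean frequency = N / V = 11 / 4 = 2.75

2.75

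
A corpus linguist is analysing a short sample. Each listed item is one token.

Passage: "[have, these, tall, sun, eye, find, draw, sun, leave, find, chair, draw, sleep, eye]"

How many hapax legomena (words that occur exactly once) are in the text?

6

Frequencies: sun:2, eye:2, find:2, draw:2, have:1, these:1, tall:1, leave:1, chair:1, sleep:1
Hapax (freq=1): chair, have, leave, sleep, tall, these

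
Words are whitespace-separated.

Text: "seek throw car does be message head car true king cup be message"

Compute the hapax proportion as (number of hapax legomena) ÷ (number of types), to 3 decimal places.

0.700

Frequencies: car:2, be:2, message:2, seek:1, throw:1, does:1, head:1, true:1, king:1, cup:1
Hapax count = 7; type count = 10.
Ratio = 7 / 10 = 0.700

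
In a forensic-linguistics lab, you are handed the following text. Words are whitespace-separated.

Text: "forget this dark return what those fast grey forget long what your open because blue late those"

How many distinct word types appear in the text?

Distinct types: {because, blue, dark, fast, forget, grey, late, long, open, return, this, those, what, your}
V = 14

14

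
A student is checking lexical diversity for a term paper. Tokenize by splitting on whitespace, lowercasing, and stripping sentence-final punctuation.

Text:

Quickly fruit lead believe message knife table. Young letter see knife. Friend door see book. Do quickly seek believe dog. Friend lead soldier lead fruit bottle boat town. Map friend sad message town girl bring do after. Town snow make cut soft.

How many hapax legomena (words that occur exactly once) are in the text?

Frequencies: lead:3, friend:3, town:3, quickly:2, fruit:2, believe:2, message:2, knife:2, see:2, do:2, table:1, young:1, letter:1, door:1, book:1, seek:1, dog:1, soldier:1, bottle:1, boat:1, … (9 more, each freq 1)
Hapax (freq=1): after, boat, book, bottle, bring, cut, dog, door, girl, letter, make, map, sad, seek, snow, soft, soldier, table, young

19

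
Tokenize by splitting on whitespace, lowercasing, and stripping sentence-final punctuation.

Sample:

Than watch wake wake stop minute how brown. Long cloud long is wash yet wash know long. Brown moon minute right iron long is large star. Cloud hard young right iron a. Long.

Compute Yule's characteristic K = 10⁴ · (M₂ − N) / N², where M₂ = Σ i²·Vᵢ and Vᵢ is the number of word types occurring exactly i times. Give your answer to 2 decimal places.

330.58

Frequencies: long:5, wake:2, minute:2, brown:2, cloud:2, is:2, wash:2, right:2, iron:2, than:1, watch:1, stop:1, how:1, yet:1, know:1, moon:1, large:1, star:1, hard:1, young:1, … (1 more, each freq 1)
N = 33. Frequency spectrum: V_1=12, V_2=8, V_5=1
M₂ = 1²·12 + 2²·8 + 5²·1 = 69
K = 10000 × (69 − 33) / 33² = 330.58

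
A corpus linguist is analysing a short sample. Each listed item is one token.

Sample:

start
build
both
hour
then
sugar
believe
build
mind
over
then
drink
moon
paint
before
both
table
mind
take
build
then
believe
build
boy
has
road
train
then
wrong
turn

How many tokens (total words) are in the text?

Tokens: start, build, both, hour, then, sugar, believe, build, mind, over, then, drink, moon, paint, before, both, table, mind, take, build, then, believe, build, boy, has, road, train, then, wrong, turn
N = 30

30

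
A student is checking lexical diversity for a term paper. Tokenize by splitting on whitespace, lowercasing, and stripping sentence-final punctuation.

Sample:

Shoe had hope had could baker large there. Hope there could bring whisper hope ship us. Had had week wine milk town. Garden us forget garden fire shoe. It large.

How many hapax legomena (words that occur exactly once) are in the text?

Frequencies: had:4, hope:3, shoe:2, could:2, large:2, there:2, us:2, garden:2, baker:1, bring:1, whisper:1, ship:1, week:1, wine:1, milk:1, town:1, forget:1, fire:1, it:1
Hapax (freq=1): baker, bring, fire, forget, it, milk, ship, town, week, whisper, wine

11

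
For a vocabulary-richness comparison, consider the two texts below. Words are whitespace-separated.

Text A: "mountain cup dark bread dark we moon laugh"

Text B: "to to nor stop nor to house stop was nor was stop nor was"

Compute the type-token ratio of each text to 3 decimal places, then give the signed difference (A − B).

TTR(A) = 7/8 = 0.875
TTR(B) = 5/14 = 0.357
Difference = 0.875 − 0.357 = 0.518

0.518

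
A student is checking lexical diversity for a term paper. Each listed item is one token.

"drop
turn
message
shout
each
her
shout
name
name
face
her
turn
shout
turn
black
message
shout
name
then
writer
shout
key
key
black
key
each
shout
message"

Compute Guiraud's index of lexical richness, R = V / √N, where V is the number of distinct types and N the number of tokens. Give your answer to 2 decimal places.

N = 28, V = 12.
√N = 5.291503
R = 12 / 5.291503 = 2.27

2.27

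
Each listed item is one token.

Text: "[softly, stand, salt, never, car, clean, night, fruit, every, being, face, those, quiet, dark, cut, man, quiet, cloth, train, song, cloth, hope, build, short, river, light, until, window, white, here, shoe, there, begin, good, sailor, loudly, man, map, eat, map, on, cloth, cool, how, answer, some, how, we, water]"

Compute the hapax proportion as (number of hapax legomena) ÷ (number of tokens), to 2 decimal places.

Frequencies: cloth:3, quiet:2, man:2, map:2, how:2, softly:1, stand:1, salt:1, never:1, car:1, clean:1, night:1, fruit:1, every:1, being:1, face:1, those:1, dark:1, cut:1, train:1, … (23 more, each freq 1)
Hapax count = 38; token count = 49.
Ratio = 38 / 49 = 0.78

0.78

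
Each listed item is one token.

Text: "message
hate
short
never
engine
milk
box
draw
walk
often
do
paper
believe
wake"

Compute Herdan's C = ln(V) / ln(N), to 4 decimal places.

1.0000

N = 14, V = 14.
ln(V) = 2.639057, ln(N) = 2.639057
C = 2.639057 / 2.639057 = 1.0000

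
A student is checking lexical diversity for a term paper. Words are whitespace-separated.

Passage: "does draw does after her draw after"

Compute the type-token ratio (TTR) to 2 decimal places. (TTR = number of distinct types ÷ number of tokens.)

N = 7 tokens, V = 4 types.
TTR = V / N = 4 / 7 = 0.57

0.57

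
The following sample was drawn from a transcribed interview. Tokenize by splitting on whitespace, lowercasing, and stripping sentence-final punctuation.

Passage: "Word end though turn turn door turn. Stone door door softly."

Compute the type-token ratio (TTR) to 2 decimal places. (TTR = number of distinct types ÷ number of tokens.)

N = 11 tokens, V = 7 types.
TTR = V / N = 7 / 11 = 0.64

0.64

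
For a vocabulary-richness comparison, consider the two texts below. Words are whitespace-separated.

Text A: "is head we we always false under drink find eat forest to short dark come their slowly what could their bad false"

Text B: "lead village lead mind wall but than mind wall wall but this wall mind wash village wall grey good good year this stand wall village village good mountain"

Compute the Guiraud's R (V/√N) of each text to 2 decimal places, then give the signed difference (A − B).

A: V=19, N=22, R=4.05
B: V=13, N=28, R=2.46
Difference = 4.05 − 2.46 = 1.59

1.59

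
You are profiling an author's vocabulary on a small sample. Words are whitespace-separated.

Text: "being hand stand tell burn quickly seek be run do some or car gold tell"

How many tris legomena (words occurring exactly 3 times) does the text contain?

0

Frequencies: tell:2, being:1, hand:1, stand:1, burn:1, quickly:1, seek:1, be:1, run:1, do:1, some:1, or:1, car:1, gold:1
Words with frequency 3: (none)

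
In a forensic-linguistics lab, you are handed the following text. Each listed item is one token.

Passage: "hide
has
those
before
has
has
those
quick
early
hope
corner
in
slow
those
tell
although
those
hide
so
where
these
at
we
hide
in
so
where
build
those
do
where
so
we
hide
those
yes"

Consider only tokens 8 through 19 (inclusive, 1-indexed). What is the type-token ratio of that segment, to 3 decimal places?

0.917

Segment tokens 8–19: quick, early, hope, corner, in, slow, those, tell, although, those, hide, so
Segment N = 12, segment V = 11.
TTR = 11 / 12 = 0.917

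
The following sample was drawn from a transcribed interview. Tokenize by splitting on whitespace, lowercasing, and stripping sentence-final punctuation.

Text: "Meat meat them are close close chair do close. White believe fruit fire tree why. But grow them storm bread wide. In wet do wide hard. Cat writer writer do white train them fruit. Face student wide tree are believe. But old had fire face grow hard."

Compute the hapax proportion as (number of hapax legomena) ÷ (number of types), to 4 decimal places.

Frequencies: them:3, close:3, do:3, wide:3, meat:2, are:2, white:2, believe:2, fruit:2, fire:2, tree:2, but:2, grow:2, hard:2, writer:2, face:2, chair:1, why:1, storm:1, bread:1, … (7 more, each freq 1)
Hapax count = 11; type count = 27.
Ratio = 11 / 27 = 0.4074

0.4074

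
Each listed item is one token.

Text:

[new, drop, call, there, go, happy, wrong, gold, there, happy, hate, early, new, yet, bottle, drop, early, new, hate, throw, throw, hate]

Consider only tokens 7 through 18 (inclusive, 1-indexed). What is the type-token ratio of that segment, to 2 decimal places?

Segment tokens 7–18: wrong, gold, there, happy, hate, early, new, yet, bottle, drop, early, new
Segment N = 12, segment V = 10.
TTR = 10 / 12 = 0.83

0.83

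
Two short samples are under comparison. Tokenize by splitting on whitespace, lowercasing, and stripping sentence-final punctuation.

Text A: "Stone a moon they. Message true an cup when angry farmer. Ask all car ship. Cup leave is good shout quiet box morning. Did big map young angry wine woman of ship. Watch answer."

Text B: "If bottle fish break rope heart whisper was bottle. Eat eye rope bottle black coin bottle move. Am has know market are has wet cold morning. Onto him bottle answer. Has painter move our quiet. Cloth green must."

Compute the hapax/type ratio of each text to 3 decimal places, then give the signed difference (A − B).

A: hapax=28, V=31, ratio=0.903
B: hapax=26, V=30, ratio=0.867
Difference = 0.903 − 0.867 = 0.036

0.036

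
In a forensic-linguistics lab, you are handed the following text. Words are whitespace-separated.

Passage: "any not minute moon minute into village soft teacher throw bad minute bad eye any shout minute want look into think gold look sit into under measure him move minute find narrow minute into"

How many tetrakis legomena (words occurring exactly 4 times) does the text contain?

1

Frequencies: minute:6, into:4, any:2, bad:2, look:2, not:1, moon:1, village:1, soft:1, teacher:1, throw:1, eye:1, shout:1, want:1, think:1, gold:1, sit:1, under:1, measure:1, him:1, … (3 more, each freq 1)
Words with frequency 4: into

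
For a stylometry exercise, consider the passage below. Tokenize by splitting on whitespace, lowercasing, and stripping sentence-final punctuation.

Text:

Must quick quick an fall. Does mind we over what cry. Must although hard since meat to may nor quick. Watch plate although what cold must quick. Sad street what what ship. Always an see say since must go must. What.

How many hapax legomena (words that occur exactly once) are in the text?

Frequencies: must:5, what:5, quick:4, an:2, although:2, since:2, fall:1, does:1, mind:1, we:1, over:1, cry:1, hard:1, meat:1, to:1, may:1, nor:1, watch:1, plate:1, cold:1, … (7 more, each freq 1)
Hapax (freq=1): always, cold, cry, does, fall, go, hard, may, meat, mind, nor, over, plate, sad, say, see, ship, street, to, watch, we

21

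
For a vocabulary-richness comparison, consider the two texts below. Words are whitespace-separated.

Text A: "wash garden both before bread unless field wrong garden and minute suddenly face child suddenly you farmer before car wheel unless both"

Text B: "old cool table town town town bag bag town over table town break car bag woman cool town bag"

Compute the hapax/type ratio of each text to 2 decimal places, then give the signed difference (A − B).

A: hapax=12, V=17, ratio=0.71
B: hapax=5, V=9, ratio=0.56
Difference = 0.71 − 0.56 = 0.15

0.15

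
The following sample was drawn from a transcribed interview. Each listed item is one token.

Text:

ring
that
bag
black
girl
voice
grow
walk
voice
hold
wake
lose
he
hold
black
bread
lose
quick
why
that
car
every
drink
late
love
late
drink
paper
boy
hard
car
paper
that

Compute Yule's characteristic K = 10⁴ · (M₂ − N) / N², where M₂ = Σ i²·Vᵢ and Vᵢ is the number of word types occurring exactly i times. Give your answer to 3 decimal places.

202.020

Frequencies: that:3, black:2, voice:2, hold:2, lose:2, car:2, drink:2, late:2, paper:2, ring:1, bag:1, girl:1, grow:1, walk:1, wake:1, he:1, bread:1, quick:1, why:1, every:1, … (3 more, each freq 1)
N = 33. Frequency spectrum: V_1=14, V_2=8, V_3=1
M₂ = 1²·14 + 2²·8 + 3²·1 = 55
K = 10000 × (55 − 33) / 33² = 202.020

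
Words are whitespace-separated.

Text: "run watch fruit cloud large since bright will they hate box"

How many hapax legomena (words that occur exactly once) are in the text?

Frequencies: run:1, watch:1, fruit:1, cloud:1, large:1, since:1, bright:1, will:1, they:1, hate:1, box:1
Hapax (freq=1): box, bright, cloud, fruit, hate, large, run, since, they, watch, will

11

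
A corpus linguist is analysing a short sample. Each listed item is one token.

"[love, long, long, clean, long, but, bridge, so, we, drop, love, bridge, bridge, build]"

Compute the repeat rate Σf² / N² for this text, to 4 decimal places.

0.1429

Frequencies: long:3, bridge:3, love:2, clean:1, but:1, so:1, we:1, drop:1, build:1
Σf² = 28; N² = 196
Repeat rate = 28 / 196 = 0.1429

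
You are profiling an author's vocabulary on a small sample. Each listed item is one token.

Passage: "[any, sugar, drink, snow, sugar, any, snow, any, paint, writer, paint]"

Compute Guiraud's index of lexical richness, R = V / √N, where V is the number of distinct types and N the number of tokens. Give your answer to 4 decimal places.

1.8091

N = 11, V = 6.
√N = 3.316625
R = 6 / 3.316625 = 1.8091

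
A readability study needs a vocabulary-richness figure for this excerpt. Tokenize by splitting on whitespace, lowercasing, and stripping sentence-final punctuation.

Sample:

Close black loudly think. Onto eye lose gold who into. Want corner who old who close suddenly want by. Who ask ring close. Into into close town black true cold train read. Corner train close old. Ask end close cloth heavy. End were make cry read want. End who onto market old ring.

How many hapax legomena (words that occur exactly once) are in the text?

Frequencies: close:6, who:5, into:3, want:3, old:3, end:3, black:2, onto:2, corner:2, ask:2, ring:2, train:2, read:2, loudly:1, think:1, eye:1, lose:1, gold:1, suddenly:1, by:1, … (9 more, each freq 1)
Hapax (freq=1): by, cloth, cold, cry, eye, gold, heavy, lose, loudly, make, market, suddenly, think, town, true, were

16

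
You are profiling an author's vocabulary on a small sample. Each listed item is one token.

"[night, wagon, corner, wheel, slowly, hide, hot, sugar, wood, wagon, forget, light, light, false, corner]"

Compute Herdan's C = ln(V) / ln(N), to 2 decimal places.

N = 15, V = 12.
ln(V) = 2.484907, ln(N) = 2.708050
C = 2.484907 / 2.708050 = 0.92

0.92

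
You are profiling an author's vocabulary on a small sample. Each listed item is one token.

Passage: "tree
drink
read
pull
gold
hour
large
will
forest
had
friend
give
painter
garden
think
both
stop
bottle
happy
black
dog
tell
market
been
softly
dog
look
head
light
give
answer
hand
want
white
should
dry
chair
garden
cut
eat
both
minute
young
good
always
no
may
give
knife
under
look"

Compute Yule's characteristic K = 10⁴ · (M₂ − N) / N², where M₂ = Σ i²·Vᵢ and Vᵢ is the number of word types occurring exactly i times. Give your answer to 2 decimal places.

53.83

Frequencies: give:3, garden:2, both:2, dog:2, look:2, tree:1, drink:1, read:1, pull:1, gold:1, hour:1, large:1, will:1, forest:1, had:1, friend:1, painter:1, think:1, stop:1, bottle:1, … (25 more, each freq 1)
N = 51. Frequency spectrum: V_1=40, V_2=4, V_3=1
M₂ = 1²·40 + 2²·4 + 3²·1 = 65
K = 10000 × (65 − 51) / 51² = 53.83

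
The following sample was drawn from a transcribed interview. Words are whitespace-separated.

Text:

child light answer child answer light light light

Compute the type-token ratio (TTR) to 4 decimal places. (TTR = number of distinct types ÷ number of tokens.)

N = 8 tokens, V = 3 types.
TTR = V / N = 3 / 8 = 0.3750

0.3750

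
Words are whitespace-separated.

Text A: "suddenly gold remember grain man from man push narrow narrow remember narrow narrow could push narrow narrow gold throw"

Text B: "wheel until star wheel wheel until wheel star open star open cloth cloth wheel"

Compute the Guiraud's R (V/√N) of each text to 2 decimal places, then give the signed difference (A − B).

A: V=10, N=19, R=2.29
B: V=5, N=14, R=1.34
Difference = 2.29 − 1.34 = 0.95

0.95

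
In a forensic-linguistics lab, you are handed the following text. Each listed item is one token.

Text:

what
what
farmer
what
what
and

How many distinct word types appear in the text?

Distinct types: {and, farmer, what}
V = 3

3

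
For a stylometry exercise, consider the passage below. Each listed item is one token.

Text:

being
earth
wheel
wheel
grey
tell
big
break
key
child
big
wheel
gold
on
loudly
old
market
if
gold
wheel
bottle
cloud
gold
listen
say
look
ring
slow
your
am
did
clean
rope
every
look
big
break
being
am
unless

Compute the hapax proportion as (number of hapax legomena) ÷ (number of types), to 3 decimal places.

0.759

Frequencies: wheel:4, big:3, gold:3, being:2, break:2, look:2, am:2, earth:1, grey:1, tell:1, key:1, child:1, on:1, loudly:1, old:1, market:1, if:1, bottle:1, cloud:1, listen:1, … (9 more, each freq 1)
Hapax count = 22; type count = 29.
Ratio = 22 / 29 = 0.759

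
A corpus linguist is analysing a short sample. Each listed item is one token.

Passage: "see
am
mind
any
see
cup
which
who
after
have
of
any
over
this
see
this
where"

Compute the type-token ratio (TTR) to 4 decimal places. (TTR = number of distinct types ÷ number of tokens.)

0.7647

N = 17 tokens, V = 13 types.
TTR = V / N = 13 / 17 = 0.7647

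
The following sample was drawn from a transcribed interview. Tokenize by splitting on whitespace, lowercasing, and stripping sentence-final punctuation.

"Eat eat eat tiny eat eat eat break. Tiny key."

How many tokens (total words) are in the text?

10

Tokens: eat, eat, eat, tiny, eat, eat, eat, break, tiny, key
N = 10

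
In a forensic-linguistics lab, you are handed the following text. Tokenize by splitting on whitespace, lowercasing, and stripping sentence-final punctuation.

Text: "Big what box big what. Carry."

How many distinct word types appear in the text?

4

Distinct types: {big, box, carry, what}
V = 4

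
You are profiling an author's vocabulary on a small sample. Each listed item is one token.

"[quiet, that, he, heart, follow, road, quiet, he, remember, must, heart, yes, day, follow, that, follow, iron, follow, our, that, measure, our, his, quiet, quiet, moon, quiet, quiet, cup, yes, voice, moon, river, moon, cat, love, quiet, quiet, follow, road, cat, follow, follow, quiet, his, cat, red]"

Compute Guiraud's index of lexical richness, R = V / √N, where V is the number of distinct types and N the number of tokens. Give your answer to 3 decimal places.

N = 47, V = 21.
√N = 6.855655
R = 21 / 6.855655 = 3.063

3.063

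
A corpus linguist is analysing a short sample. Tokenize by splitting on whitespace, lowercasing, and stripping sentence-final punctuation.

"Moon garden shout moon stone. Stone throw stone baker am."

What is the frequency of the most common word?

3

Frequencies: stone:3, moon:2, garden:1, shout:1, throw:1, baker:1, am:1
Most common: 'stone' with frequency 3.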